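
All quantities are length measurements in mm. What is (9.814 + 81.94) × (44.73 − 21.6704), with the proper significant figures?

2116 mm²

9.814 + 81.94 = 91.754, limited to 2 d.p. → 4 s.f.; 44.73 − 21.6704 = 23.0596, limited to 2 d.p. → 4 s.f.
Carrying full precision, 91.754 × 23.0596 = 2115.8105384; keep min(4, 4) = 4 s.f.
Rounded to 4 significant figures: 2116 mm².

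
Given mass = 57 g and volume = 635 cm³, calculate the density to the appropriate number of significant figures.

9.0 × 10⁻² g/cm³

density = 57 g ÷ 635 cm³ = 0.0897637795276… g/cm³.
57 has 2 significant figures; 635 has 3.
Division/multiplication keeps the fewest: 2 significant figures.
Rounded: 9.0 × 10⁻² g/cm³.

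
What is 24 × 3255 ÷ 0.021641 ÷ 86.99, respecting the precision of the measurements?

24 × 3255 ÷ 0.021641 ÷ 86.99 = 41496.8927874…
Multiplication/division keeps the fewest significant figures: 24 → 2 s.f., 3255 → 4 s.f., 0.021641 → 5 s.f., 86.99 → 4 s.f.; limit is 2.
Rounded to 2 significant figures: 4.1 × 10^4.

4.1 × 10^4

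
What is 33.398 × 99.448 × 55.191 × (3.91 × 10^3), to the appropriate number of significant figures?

7.17 × 10^8

33.398 × 99.448 × 55.191 × (3.91 × 10^3) = 716739821.651…
Multiplication/division keeps the fewest significant figures: 33.398 → 5 s.f., 99.448 → 5 s.f., 55.191 → 5 s.f., 3.91 × 10^3 → 3 s.f.; limit is 3.
Rounded to 3 significant figures: 7.17 × 10^8.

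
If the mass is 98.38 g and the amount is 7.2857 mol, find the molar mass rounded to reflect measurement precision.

molar mass = 98.38 g ÷ 7.2857 mol = 13.5031637317… g/mol.
98.38 has 4 significant figures; 7.2857 has 5.
Division/multiplication keeps the fewest: 4 significant figures.
Rounded: 13.50 g/mol.

13.50 g/mol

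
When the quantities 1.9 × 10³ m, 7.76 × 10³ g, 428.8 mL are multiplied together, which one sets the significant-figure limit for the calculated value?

1.9 × 10³ m → 2 s.f.; 7.76 × 10³ g → 3 s.f.; 428.8 mL → 4 s.f.
The fewest is 2 significant figures, from 1.9 × 10³ m.

1.9 × 10³ m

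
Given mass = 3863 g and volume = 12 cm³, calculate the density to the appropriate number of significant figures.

density = 3863 g ÷ 12 cm³ = 321.916666667… g/cm³.
3863 has 4 significant figures; 12 has 2.
Division/multiplication keeps the fewest: 2 significant figures.
Rounded: 3.2 × 10² g/cm³.

3.2 × 10² g/cm³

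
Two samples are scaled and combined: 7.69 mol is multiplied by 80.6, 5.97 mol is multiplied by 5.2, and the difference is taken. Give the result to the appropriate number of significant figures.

589 mol

7.69 × 80.6 = 619.814 → 620. mol (3 s.f., last digit at the 10^0 place).
5.97 × 5.2 = 31.044 → 31 mol (2 s.f., last digit at the 10^0 place).
Difference: 588.77 mol; keep the coarser place, 10^0.
Result: 589 mol.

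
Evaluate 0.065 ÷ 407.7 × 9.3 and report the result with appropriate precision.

0.065 ÷ 407.7 × 9.3 = 0.00148270787344…
Multiplication/division keeps the fewest significant figures: 0.065 → 2 s.f., 407.7 → 4 s.f., 9.3 → 2 s.f.; limit is 2.
Rounded to 2 significant figures: 0.0015.

0.0015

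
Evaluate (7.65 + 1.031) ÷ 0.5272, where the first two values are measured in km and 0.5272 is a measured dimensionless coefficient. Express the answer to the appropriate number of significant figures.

16.5 km

7.65 km + 1.031 km = 8.681 km; the sum is limited to 2 decimal places (3 s.f.).
Carrying full precision, 8.681 ÷ 0.5272 = 16.4662367223… km; 0.5272 has 4 s.f., so the result keeps min(3, 4) = 3 s.f.
Rounded to 3 significant figures: 16.5 km.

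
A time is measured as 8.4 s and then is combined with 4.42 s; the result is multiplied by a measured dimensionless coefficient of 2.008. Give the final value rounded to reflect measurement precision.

8.4 s + 4.42 s = 12.82 s; the sum is limited to 1 decimal place (3 s.f.).
Carrying full precision, 12.82 × 2.008 = 25.74256 s; 2.008 has 4 s.f., so the result keeps min(3, 4) = 3 s.f.
Rounded to 3 significant figures: 25.7 s.

25.7 s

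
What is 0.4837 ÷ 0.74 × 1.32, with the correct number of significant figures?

8.6 × 10^-1

0.4837 ÷ 0.74 × 1.32 = 0.862816216216…
Multiplication/division keeps the fewest significant figures: 0.4837 → 4 s.f., 0.74 → 2 s.f., 1.32 → 3 s.f.; limit is 2.
Rounded to 2 significant figures: 8.6 × 10^-1.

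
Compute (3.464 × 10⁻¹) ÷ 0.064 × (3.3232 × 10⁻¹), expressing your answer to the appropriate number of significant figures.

(3.464 × 10⁻¹) ÷ 0.064 × (3.3232 × 10⁻¹) = 1.798682
Multiplication/division keeps the fewest significant figures: 3.464 × 10⁻¹ → 4 s.f., 0.064 → 2 s.f., 3.3232 × 10⁻¹ → 5 s.f.; limit is 2.
Rounded to 2 significant figures: 1.8.

1.8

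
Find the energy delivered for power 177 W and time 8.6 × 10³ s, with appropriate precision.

energy delivered = 177 W × 8.6 × 10³ s = 1522200 J.
177 has 3 significant figures; 8.6 × 10³ has 2.
Division/multiplication keeps the fewest: 2 significant figures.
Rounded: 1.5 × 10⁶ J.

1.5 × 10⁶ J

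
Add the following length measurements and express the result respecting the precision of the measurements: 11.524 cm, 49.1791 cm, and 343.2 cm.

403.9 cm

11.524 cm + 49.1791 cm + 343.2 cm = 403.9031 cm.
Addition/subtraction keeps the fewest decimal places: 11.524 → 3 decimal places, 49.1791 → 4 decimal places, 343.2 → 1 decimal place; limit is 1.
Rounded to 1 decimal place: 403.9 cm.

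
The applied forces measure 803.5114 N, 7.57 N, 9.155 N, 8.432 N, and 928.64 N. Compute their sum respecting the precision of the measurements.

1757.31 N

803.5114 N + 7.57 N + 9.155 N + 8.432 N + 928.64 N = 1757.3084 N.
Addition/subtraction keeps the fewest decimal places: 803.5114 → 4 decimal places, 7.57 → 2 decimal places, 9.155 → 3 decimal places, 8.432 → 3 decimal places, 928.64 → 2 decimal places; limit is 2.
Rounded to 2 decimal places: 1757.31 N.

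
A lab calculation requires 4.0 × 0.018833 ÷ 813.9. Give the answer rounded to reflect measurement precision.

9.3 × 10⁻⁵

4.0 × 0.018833 ÷ 813.9 = 0.0000925568251628…
Multiplication/division keeps the fewest significant figures: 4.0 → 2 s.f., 0.018833 → 5 s.f., 813.9 → 4 s.f.; limit is 2.
Rounded to 2 significant figures: 9.3 × 10⁻⁵.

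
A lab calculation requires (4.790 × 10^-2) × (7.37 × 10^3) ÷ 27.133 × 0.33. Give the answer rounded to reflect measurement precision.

(4.790 × 10^-2) × (7.37 × 10^3) ÷ 27.133 × 0.33 = 4.2935757196…
Multiplication/division keeps the fewest significant figures: 4.790 × 10^-2 → 4 s.f., 7.37 × 10^3 → 3 s.f., 27.133 → 5 s.f., 0.33 → 2 s.f.; limit is 2.
Rounded to 2 significant figures: 4.3.

4.3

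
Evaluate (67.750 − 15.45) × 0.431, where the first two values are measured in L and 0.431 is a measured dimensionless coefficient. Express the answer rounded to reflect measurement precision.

67.750 L − 15.45 L = 52.300 L; the difference is limited to 2 decimal places (4 s.f.).
Carrying full precision, 52.300 × 0.431 = 22.5413 L; 0.431 has 3 s.f., so the result keeps min(4, 3) = 3 s.f.
Rounded to 3 significant figures: 22.5 L.

22.5 L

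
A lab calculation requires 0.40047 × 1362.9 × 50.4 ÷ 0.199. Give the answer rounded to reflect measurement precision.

0.40047 × 1362.9 × 50.4 ÷ 0.199 = 138232.906408…
Multiplication/division keeps the fewest significant figures: 0.40047 → 5 s.f., 1362.9 → 5 s.f., 50.4 → 3 s.f., 0.199 → 3 s.f.; limit is 3.
Rounded to 3 significant figures: 1.38 × 10^5.

1.38 × 10^5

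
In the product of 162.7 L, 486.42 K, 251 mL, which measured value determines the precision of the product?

162.7 L → 4 s.f.; 486.42 K → 5 s.f.; 251 mL → 3 s.f.
The fewest is 3 significant figures, from 251 mL.

251 mL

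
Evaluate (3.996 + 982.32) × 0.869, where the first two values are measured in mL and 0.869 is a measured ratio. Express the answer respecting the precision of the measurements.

857 mL

3.996 mL + 982.32 mL = 986.316 mL; the sum is limited to 2 decimal places (5 s.f.).
Carrying full precision, 986.316 × 0.869 = 857.108604 mL; 0.869 has 3 s.f., so the result keeps min(5, 3) = 3 s.f.
Rounded to 3 significant figures: 857 mL.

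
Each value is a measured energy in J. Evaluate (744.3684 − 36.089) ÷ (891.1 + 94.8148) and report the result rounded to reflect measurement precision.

744.3684 − 36.089 = 708.2794, limited to 3 d.p. → 6 s.f.; 891.1 + 94.8148 = 985.9148, limited to 1 d.p. → 4 s.f.
Carrying full precision, 708.2794 ÷ 985.9148 = 0.718398182074…; keep min(6, 4) = 4 s.f.
Rounded to 4 significant figures: 7.184 × 10^-1.

7.184 × 10^-1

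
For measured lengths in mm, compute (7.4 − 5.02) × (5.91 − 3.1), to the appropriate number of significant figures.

6.7 mm²

7.4 − 5.02 = 2.38, limited to 1 d.p. → 2 s.f.; 5.91 − 3.1 = 2.81, limited to 1 d.p. → 2 s.f.
Carrying full precision, 2.38 × 2.81 = 6.6878; keep min(2, 2) = 2 s.f.
Rounded to 2 significant figures: 6.7 mm².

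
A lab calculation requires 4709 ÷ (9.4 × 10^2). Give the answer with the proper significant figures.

5.0

4709 ÷ (9.4 × 10^2) = 5.00957446809…
Multiplication/division keeps the fewest significant figures: 4709 → 4 s.f., 9.4 × 10^2 → 2 s.f.; limit is 2.
Rounded to 2 significant figures: 5.0.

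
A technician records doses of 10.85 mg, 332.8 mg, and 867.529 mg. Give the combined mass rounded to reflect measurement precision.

1.2112 × 10^3 mg

10.85 mg + 332.8 mg + 867.529 mg = 1211.179 mg.
Addition/subtraction keeps the fewest decimal places: 10.85 → 2 decimal places, 332.8 → 1 decimal place, 867.529 → 3 decimal places; limit is 1.
Rounded to 1 decimal place: 1.2112 × 10^3 mg.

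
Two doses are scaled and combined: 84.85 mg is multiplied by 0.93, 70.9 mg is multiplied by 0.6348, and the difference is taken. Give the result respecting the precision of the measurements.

34 mg

84.85 × 0.93 = 78.9105 → 79 mg (2 s.f., last digit at the 10^0 place).
70.9 × 0.6348 = 45.00732 → 45.0 mg (3 s.f., last digit at the 10^-1 place).
Difference: 33.90318 mg; keep the coarser place, 10^0.
Result: 34 mg.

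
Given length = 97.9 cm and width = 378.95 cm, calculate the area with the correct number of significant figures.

area = 97.9 cm × 378.95 cm = 37099.205 cm².
97.9 has 3 significant figures; 378.95 has 5.
Division/multiplication keeps the fewest: 3 significant figures.
Rounded: 3.71 × 10^4 cm².

3.71 × 10^4 cm²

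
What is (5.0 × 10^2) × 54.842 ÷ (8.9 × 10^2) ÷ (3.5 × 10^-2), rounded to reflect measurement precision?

(5.0 × 10^2) × 54.842 ÷ (8.9 × 10^2) ÷ (3.5 × 10^-2) = 880.288924559…
Multiplication/division keeps the fewest significant figures: 5.0 × 10^2 → 2 s.f., 54.842 → 5 s.f., 8.9 × 10^2 → 2 s.f., 3.5 × 10^-2 → 2 s.f.; limit is 2.
Rounded to 2 significant figures: 8.8 × 10^2.

8.8 × 10^2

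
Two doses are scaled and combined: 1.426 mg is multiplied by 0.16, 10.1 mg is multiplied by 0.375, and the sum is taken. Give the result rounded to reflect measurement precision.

1.426 × 0.16 = 0.22816 → 0.23 mg (2 s.f., last digit at the 10^-2 place).
10.1 × 0.375 = 3.7875 → 3.79 mg (3 s.f., last digit at the 10^-2 place).
Sum: 4.01566 mg; keep the coarser place, 10^-2.
Result: 4.02 mg.

4.02 mg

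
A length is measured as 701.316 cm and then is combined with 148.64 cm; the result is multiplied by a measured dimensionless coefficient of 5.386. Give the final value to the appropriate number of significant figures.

4578 cm

701.316 cm + 148.64 cm = 849.956 cm; the sum is limited to 2 decimal places (5 s.f.).
Carrying full precision, 849.956 × 5.386 = 4577.863016 cm; 5.386 has 4 s.f., so the result keeps min(5, 4) = 4 s.f.
Rounded to 4 significant figures: 4578 cm.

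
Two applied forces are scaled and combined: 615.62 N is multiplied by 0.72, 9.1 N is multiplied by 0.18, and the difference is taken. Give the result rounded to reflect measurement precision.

4.4 × 10^2 N

615.62 × 0.72 = 443.2464 → 4.4 × 10^2 N (2 s.f., last digit at the 10^1 place).
9.1 × 0.18 = 1.638 → 1.6 N (2 s.f., last digit at the 10^-1 place).
Difference: 441.6084 N; keep the coarser place, 10^1.
Result: 4.4 × 10^2 N.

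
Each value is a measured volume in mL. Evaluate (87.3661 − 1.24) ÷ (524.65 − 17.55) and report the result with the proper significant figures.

0.1698

87.3661 − 1.24 = 86.1261, limited to 2 d.p. → 4 s.f.; 524.65 − 17.55 = 507.10, limited to 2 d.p. → 5 s.f.
Carrying full precision, 86.1261 ÷ 507.10 = 0.169840465391…; keep min(4, 5) = 4 s.f.
Rounded to 4 significant figures: 0.1698.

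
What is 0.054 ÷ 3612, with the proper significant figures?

1.5 × 10^-5

0.054 ÷ 3612 = 0.000014950166113…
Multiplication/division keeps the fewest significant figures: 0.054 → 2 s.f., 3612 → 4 s.f.; limit is 2.
Rounded to 2 significant figures: 1.5 × 10^-5.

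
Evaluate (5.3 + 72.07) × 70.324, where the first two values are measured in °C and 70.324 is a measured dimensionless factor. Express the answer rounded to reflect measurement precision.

5.44 × 10³ °C

5.3 °C + 72.07 °C = 77.37 °C; the sum is limited to 1 decimal place (3 s.f.).
Carrying full precision, 77.37 × 70.324 = 5440.96788 °C; 70.324 has 5 s.f., so the result keeps min(3, 5) = 3 s.f.
Rounded to 3 significant figures: 5.44 × 10³ °C.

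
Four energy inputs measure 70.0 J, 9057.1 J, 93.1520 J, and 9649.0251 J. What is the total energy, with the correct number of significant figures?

18869.3 J

70.0 J + 9057.1 J + 93.1520 J + 9649.0251 J = 18869.2771 J.
Addition/subtraction keeps the fewest decimal places: 70.0 → 1 decimal place, 9057.1 → 1 decimal place, 93.1520 → 4 decimal places, 9649.0251 → 4 decimal places; limit is 1.
Rounded to 1 decimal place: 18869.3 J.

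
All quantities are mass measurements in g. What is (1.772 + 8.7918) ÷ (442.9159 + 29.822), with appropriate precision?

0.022346

1.772 + 8.7918 = 10.5638, limited to 3 d.p. → 5 s.f.; 442.9159 + 29.822 = 472.7379, limited to 3 d.p. → 6 s.f.
Carrying full precision, 10.5638 ÷ 472.7379 = 0.0223459976448…; keep min(5, 6) = 5 s.f.
Rounded to 5 significant figures: 0.022346.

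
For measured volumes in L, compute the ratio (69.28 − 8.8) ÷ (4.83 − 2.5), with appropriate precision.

26

69.28 − 8.8 = 60.48, limited to 1 d.p. → 3 s.f.; 4.83 − 2.5 = 2.33, limited to 1 d.p. → 2 s.f.
Carrying full precision, 60.48 ÷ 2.33 = 25.9570815451…; keep min(3, 2) = 2 s.f.
Rounded to 2 significant figures: 26.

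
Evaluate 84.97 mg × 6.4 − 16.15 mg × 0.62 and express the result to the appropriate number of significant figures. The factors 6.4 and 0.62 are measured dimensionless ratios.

84.97 × 6.4 = 543.808 → 5.4 × 10² mg (2 s.f., last digit at the 10^1 place).
16.15 × 0.62 = 10.013 → 1.0 × 10¹ mg (2 s.f., last digit at the 10^0 place).
Difference: 533.795 mg; keep the coarser place, 10^1.
Result: 5.3 × 10² mg.

5.3 × 10² mg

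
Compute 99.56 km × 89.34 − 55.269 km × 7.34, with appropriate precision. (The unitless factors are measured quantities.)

99.56 × 89.34 = 8894.6904 → 8895 km (4 s.f., last digit at the 10^0 place).
55.269 × 7.34 = 405.67446 → 406 km (3 s.f., last digit at the 10^0 place).
Difference: 8489.01594 km; keep the coarser place, 10^0.
Result: 8489 km.

8489 km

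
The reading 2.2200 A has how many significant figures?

2.2200: trailing zeros after a decimal point are significant.

5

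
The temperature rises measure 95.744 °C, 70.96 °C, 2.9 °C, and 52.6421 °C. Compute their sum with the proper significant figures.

95.744 °C + 70.96 °C + 2.9 °C + 52.6421 °C = 222.2461 °C.
Addition/subtraction keeps the fewest decimal places: 95.744 → 3 decimal places, 70.96 → 2 decimal places, 2.9 → 1 decimal place, 52.6421 → 4 decimal places; limit is 1.
Rounded to 1 decimal place: 222.2 °C.

222.2 °C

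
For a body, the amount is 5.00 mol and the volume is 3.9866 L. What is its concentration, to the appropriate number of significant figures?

1.25 mol/L

concentration = 5.00 mol ÷ 3.9866 L = 1.25420157528… mol/L.
5.00 has 3 significant figures; 3.9866 has 5.
Division/multiplication keeps the fewest: 3 significant figures.
Rounded: 1.25 mol/L.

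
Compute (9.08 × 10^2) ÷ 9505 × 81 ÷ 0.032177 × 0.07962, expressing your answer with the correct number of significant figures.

(9.08 × 10^2) ÷ 9505 × 81 ÷ 0.032177 × 0.07962 = 19.1467633239…
Multiplication/division keeps the fewest significant figures: 9.08 × 10^2 → 3 s.f., 9505 → 4 s.f., 81 → 2 s.f., 0.032177 → 5 s.f., 0.07962 → 4 s.f.; limit is 2.
Rounded to 2 significant figures: 19.

19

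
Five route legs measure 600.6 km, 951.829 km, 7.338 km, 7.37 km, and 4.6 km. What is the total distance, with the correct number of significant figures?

1571.7 km

600.6 km + 951.829 km + 7.338 km + 7.37 km + 4.6 km = 1571.737 km.
Addition/subtraction keeps the fewest decimal places: 600.6 → 1 decimal place, 951.829 → 3 decimal places, 7.338 → 3 decimal places, 7.37 → 2 decimal places, 4.6 → 1 decimal place; limit is 1.
Rounded to 1 decimal place: 1571.7 km.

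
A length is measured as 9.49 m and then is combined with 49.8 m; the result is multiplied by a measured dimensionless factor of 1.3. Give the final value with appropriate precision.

77 m

9.49 m + 49.8 m = 59.29 m; the sum is limited to 1 decimal place (3 s.f.).
Carrying full precision, 59.29 × 1.3 = 77.077 m; 1.3 has 2 s.f., so the result keeps min(3, 2) = 2 s.f.
Rounded to 2 significant figures: 77 m.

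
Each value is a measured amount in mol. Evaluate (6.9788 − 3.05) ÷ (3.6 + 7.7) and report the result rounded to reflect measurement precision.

0.348

6.9788 − 3.05 = 3.9288, limited to 2 d.p. → 3 s.f.; 3.6 + 7.7 = 11.3, limited to 1 d.p. → 3 s.f.
Carrying full precision, 3.9288 ÷ 11.3 = 0.347681415929…; keep min(3, 3) = 3 s.f.
Rounded to 3 significant figures: 0.348.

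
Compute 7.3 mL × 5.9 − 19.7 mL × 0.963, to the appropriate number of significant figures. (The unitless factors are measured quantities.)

7.3 × 5.9 = 43.07 → 43 mL (2 s.f., last digit at the 10^0 place).
19.7 × 0.963 = 18.9711 → 19.0 mL (3 s.f., last digit at the 10^-1 place).
Difference: 24.0989 mL; keep the coarser place, 10^0.
Result: 24 mL.

24 mL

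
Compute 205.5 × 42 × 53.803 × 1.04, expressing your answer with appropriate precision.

4.8 × 10⁵

205.5 × 42 × 53.803 × 1.04 = 482948.64072
Multiplication/division keeps the fewest significant figures: 205.5 → 4 s.f., 42 → 2 s.f., 53.803 → 5 s.f., 1.04 → 3 s.f.; limit is 2.
Rounded to 2 significant figures: 4.8 × 10⁵.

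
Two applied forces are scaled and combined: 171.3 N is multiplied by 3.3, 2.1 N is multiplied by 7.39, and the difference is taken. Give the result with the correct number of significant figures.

5.5 × 10^2 N

171.3 × 3.3 = 565.29 → 5.7 × 10^2 N (2 s.f., last digit at the 10^1 place).
2.1 × 7.39 = 15.519 → 16 N (2 s.f., last digit at the 10^0 place).
Difference: 549.771 N; keep the coarser place, 10^1.
Result: 5.5 × 10^2 N.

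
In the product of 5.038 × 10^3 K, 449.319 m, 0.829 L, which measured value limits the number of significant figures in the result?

0.829 L

5.038 × 10^3 K → 4 s.f.; 449.319 m → 6 s.f.; 0.829 L → 3 s.f.
The fewest is 3 significant figures, from 0.829 L.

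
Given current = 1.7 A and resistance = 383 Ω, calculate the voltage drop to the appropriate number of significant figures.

voltage drop = 1.7 A × 383 Ω = 651.1 V.
1.7 has 2 significant figures; 383 has 3.
Division/multiplication keeps the fewest: 2 significant figures.
Rounded: 6.5 × 10^2 V.

6.5 × 10^2 V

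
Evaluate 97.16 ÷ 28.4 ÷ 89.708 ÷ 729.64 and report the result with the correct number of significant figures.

97.16 ÷ 28.4 ÷ 89.708 ÷ 729.64 = 0.0000522672146646…
Multiplication/division keeps the fewest significant figures: 97.16 → 4 s.f., 28.4 → 3 s.f., 89.708 → 5 s.f., 729.64 → 5 s.f.; limit is 3.
Rounded to 3 significant figures: 5.23 × 10⁻⁵.

5.23 × 10⁻⁵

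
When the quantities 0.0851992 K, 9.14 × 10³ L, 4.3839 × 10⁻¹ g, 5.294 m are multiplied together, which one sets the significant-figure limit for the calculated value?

9.14 × 10³ L

0.0851992 K → 6 s.f.; 9.14 × 10³ L → 3 s.f.; 4.3839 × 10⁻¹ g → 5 s.f.; 5.294 m → 4 s.f.
The fewest is 3 significant figures, from 9.14 × 10³ L.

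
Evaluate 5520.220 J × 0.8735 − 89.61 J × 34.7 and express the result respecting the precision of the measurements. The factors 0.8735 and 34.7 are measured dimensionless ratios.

1.71 × 10³ J

5520.220 × 0.8735 = 4821.91217 → 4822 J (4 s.f., last digit at the 10^0 place).
89.61 × 34.7 = 3109.467 → 3.11 × 10³ J (3 s.f., last digit at the 10^1 place).
Difference: 1712.44517 J; keep the coarser place, 10^1.
Result: 1.71 × 10³ J.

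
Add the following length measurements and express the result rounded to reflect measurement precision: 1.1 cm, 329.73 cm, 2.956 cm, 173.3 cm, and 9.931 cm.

1.1 cm + 329.73 cm + 2.956 cm + 173.3 cm + 9.931 cm = 517.017 cm.
Addition/subtraction keeps the fewest decimal places: 1.1 → 1 decimal place, 329.73 → 2 decimal places, 2.956 → 3 decimal places, 173.3 → 1 decimal place, 9.931 → 3 decimal places; limit is 1.
Rounded to 1 decimal place: 517.0 cm.

517.0 cm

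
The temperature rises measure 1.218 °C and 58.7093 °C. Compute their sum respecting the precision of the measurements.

59.927 °C

1.218 °C + 58.7093 °C = 59.9273 °C.
Addition/subtraction keeps the fewest decimal places: 1.218 → 3 decimal places, 58.7093 → 4 decimal places; limit is 3.
Rounded to 3 decimal places: 59.927 °C.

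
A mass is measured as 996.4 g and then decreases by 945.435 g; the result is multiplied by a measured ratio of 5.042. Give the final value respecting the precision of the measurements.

996.4 g − 945.435 g = 50.965 g; the difference is limited to 1 decimal place (3 s.f.).
Carrying full precision, 50.965 × 5.042 = 256.96553 g; 5.042 has 4 s.f., so the result keeps min(3, 4) = 3 s.f.
Rounded to 3 significant figures: 257 g.

257 g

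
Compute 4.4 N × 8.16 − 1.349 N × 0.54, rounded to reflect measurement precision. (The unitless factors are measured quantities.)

4.4 × 8.16 = 35.904 → 36 N (2 s.f., last digit at the 10^0 place).
1.349 × 0.54 = 0.72846 → 7.3 × 10^-1 N (2 s.f., last digit at the 10^-2 place).
Difference: 35.17554 N; keep the coarser place, 10^0.
Result: 35 N.

35 N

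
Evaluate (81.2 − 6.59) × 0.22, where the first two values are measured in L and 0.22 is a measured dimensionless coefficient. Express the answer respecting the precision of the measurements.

81.2 L − 6.59 L = 74.61 L; the difference is limited to 1 decimal place (3 s.f.).
Carrying full precision, 74.61 × 0.22 = 16.4142 L; 0.22 has 2 s.f., so the result keeps min(3, 2) = 2 s.f.
Rounded to 2 significant figures: 16 L.

16 L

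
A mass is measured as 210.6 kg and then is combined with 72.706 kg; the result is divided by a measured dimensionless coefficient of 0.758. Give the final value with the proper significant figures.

3.74 × 10² kg

210.6 kg + 72.706 kg = 283.306 kg; the sum is limited to 1 decimal place (4 s.f.).
Carrying full precision, 283.306 ÷ 0.758 = 373.754617414… kg; 0.758 has 3 s.f., so the result keeps min(4, 3) = 3 s.f.
Rounded to 3 significant figures: 3.74 × 10² kg.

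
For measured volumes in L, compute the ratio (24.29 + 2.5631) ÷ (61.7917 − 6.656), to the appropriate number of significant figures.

4.870 × 10^-1

24.29 + 2.5631 = 26.8531, limited to 2 d.p. → 4 s.f.; 61.7917 − 6.656 = 55.1357, limited to 3 d.p. → 5 s.f.
Carrying full precision, 26.8531 ÷ 55.1357 = 0.487036529871…; keep min(4, 5) = 4 s.f.
Rounded to 4 significant figures: 4.870 × 10^-1.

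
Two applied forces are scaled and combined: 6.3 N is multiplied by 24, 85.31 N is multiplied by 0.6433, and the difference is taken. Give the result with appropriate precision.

6.3 × 24 = 151.2 → 1.5 × 10² N (2 s.f., last digit at the 10^1 place).
85.31 × 0.6433 = 54.879923 → 54.88 N (4 s.f., last digit at the 10^-2 place).
Difference: 96.320077 N; keep the coarser place, 10^1.
Result: 1.0 × 10² N.

1.0 × 10² N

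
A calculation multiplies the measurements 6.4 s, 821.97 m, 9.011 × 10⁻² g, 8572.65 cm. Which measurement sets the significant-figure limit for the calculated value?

6.4 s → 2 s.f.; 821.97 m → 5 s.f.; 9.011 × 10⁻² g → 4 s.f.; 8572.65 cm → 6 s.f.
The fewest is 2 significant figures, from 6.4 s.

6.4 s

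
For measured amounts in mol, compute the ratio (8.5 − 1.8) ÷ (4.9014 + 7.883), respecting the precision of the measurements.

0.52

8.5 − 1.8 = 6.7, limited to 1 d.p. → 2 s.f.; 4.9014 + 7.883 = 12.7844, limited to 3 d.p. → 5 s.f.
Carrying full precision, 6.7 ÷ 12.7844 = 0.524076217891…; keep min(2, 5) = 2 s.f.
Rounded to 2 significant figures: 0.52.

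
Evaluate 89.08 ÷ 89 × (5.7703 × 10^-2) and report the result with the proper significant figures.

0.058

89.08 ÷ 89 × (5.7703 × 10^-2) = 0.0577548678652…
Multiplication/division keeps the fewest significant figures: 89.08 → 4 s.f., 89 → 2 s.f., 5.7703 × 10^-2 → 5 s.f.; limit is 2.
Rounded to 2 significant figures: 0.058.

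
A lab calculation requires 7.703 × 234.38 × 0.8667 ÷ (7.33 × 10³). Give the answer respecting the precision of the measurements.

0.213

7.703 × 234.38 × 0.8667 ÷ (7.33 × 10³) = 0.213474138559…
Multiplication/division keeps the fewest significant figures: 7.703 → 4 s.f., 234.38 → 5 s.f., 0.8667 → 4 s.f., 7.33 × 10³ → 3 s.f.; limit is 3.
Rounded to 3 significant figures: 0.213.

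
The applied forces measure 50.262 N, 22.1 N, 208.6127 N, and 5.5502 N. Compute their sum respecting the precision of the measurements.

50.262 N + 22.1 N + 208.6127 N + 5.5502 N = 286.5249 N.
Addition/subtraction keeps the fewest decimal places: 50.262 → 3 decimal places, 22.1 → 1 decimal place, 208.6127 → 4 decimal places, 5.5502 → 4 decimal places; limit is 1.
Rounded to 1 decimal place: 286.5 N.

286.5 N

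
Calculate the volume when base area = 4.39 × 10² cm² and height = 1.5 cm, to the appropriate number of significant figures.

volume = 4.39 × 10² cm² × 1.5 cm = 658.5 cm³.
4.39 × 10² has 3 significant figures; 1.5 has 2.
Division/multiplication keeps the fewest: 2 significant figures.
Rounded: 6.6 × 10² cm³.

6.6 × 10² cm³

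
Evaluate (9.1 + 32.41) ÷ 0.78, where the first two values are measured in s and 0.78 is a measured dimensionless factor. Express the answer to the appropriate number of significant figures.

53 s

9.1 s + 32.41 s = 41.51 s; the sum is limited to 1 decimal place (3 s.f.).
Carrying full precision, 41.51 ÷ 0.78 = 53.2179487179… s; 0.78 has 2 s.f., so the result keeps min(3, 2) = 2 s.f.
Rounded to 2 significant figures: 53 s.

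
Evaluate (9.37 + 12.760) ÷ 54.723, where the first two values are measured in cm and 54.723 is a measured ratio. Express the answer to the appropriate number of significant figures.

9.37 cm + 12.760 cm = 22.130 cm; the sum is limited to 2 decimal places (4 s.f.).
Carrying full precision, 22.130 ÷ 54.723 = 0.404400343548… cm; 54.723 has 5 s.f., so the result keeps min(4, 5) = 4 s.f.
Rounded to 4 significant figures: 0.4044 cm.

0.4044 cm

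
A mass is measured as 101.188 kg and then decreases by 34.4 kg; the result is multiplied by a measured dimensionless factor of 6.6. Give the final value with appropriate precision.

4.4 × 10² kg

101.188 kg − 34.4 kg = 66.788 kg; the difference is limited to 1 decimal place (3 s.f.).
Carrying full precision, 66.788 × 6.6 = 440.8008 kg; 6.6 has 2 s.f., so the result keeps min(3, 2) = 2 s.f.
Rounded to 2 significant figures: 4.4 × 10² kg.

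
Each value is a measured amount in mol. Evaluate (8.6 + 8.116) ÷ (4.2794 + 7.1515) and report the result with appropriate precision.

1.46

8.6 + 8.116 = 16.716, limited to 1 d.p. → 3 s.f.; 4.2794 + 7.1515 = 11.4309, limited to 4 d.p. → 6 s.f.
Carrying full precision, 16.716 ÷ 11.4309 = 1.46235204577…; keep min(3, 6) = 3 s.f.
Rounded to 3 significant figures: 1.46.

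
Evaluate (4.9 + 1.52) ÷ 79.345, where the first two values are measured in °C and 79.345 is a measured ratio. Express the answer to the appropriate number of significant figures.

4.9 °C + 1.52 °C = 6.42 °C; the sum is limited to 1 decimal place (2 s.f.).
Carrying full precision, 6.42 ÷ 79.345 = 0.0809124708551… °C; 79.345 has 5 s.f., so the result keeps min(2, 5) = 2 s.f.
Rounded to 2 significant figures: 0.081 °C.

0.081 °C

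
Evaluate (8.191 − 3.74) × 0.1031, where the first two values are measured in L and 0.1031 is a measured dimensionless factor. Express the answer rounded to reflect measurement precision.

0.459 L

8.191 L − 3.74 L = 4.451 L; the difference is limited to 2 decimal places (3 s.f.).
Carrying full precision, 4.451 × 0.1031 = 0.4588981 L; 0.1031 has 4 s.f., so the result keeps min(3, 4) = 3 s.f.
Rounded to 3 significant figures: 0.459 L.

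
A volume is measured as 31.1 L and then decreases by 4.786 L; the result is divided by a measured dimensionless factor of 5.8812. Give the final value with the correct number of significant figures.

4.47 L

31.1 L − 4.786 L = 26.314 L; the difference is limited to 1 decimal place (3 s.f.).
Carrying full precision, 26.314 ÷ 5.8812 = 4.47425695436… L; 5.8812 has 5 s.f., so the result keeps min(3, 5) = 3 s.f.
Rounded to 3 significant figures: 4.47 L.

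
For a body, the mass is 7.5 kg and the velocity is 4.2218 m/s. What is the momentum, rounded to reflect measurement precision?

momentum = 7.5 kg × 4.2218 m/s = 31.6635 kg·m/s.
7.5 has 2 significant figures; 4.2218 has 5.
Division/multiplication keeps the fewest: 2 significant figures.
Rounded: 32 kg·m/s.

32 kg·m/s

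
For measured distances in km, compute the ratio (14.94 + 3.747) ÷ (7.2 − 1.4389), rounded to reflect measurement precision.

3.2

14.94 + 3.747 = 18.687, limited to 2 d.p. → 4 s.f.; 7.2 − 1.4389 = 5.7611, limited to 1 d.p. → 2 s.f.
Carrying full precision, 18.687 ÷ 5.7611 = 3.24365138602…; keep min(4, 2) = 2 s.f.
Rounded to 2 significant figures: 3.2.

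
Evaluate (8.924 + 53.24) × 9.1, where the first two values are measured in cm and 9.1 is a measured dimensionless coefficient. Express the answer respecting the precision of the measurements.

5.7 × 10^2 cm

8.924 cm + 53.24 cm = 62.164 cm; the sum is limited to 2 decimal places (4 s.f.).
Carrying full precision, 62.164 × 9.1 = 565.6924 cm; 9.1 has 2 s.f., so the result keeps min(4, 2) = 2 s.f.
Rounded to 2 significant figures: 5.7 × 10^2 cm.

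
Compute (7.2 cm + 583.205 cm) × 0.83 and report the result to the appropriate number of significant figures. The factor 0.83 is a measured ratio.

4.9 × 10^2 cm

7.2 cm + 583.205 cm = 590.405 cm; the sum is limited to 1 decimal place (4 s.f.).
Carrying full precision, 590.405 × 0.83 = 490.03615 cm; 0.83 has 2 s.f., so the result keeps min(4, 2) = 2 s.f.
Rounded to 2 significant figures: 4.9 × 10^2 cm.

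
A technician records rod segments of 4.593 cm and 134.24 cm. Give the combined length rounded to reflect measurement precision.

138.83 cm

4.593 cm + 134.24 cm = 138.833 cm.
Addition/subtraction keeps the fewest decimal places: 4.593 → 3 decimal places, 134.24 → 2 decimal places; limit is 2.
Rounded to 2 decimal places: 138.83 cm.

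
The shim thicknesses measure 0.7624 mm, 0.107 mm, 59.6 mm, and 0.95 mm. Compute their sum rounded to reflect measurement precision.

0.7624 mm + 0.107 mm + 59.6 mm + 0.95 mm = 61.4194 mm.
Addition/subtraction keeps the fewest decimal places: 0.7624 → 4 decimal places, 0.107 → 3 decimal places, 59.6 → 1 decimal place, 0.95 → 2 decimal places; limit is 1.
Rounded to 1 decimal place: 61.4 mm.

61.4 mm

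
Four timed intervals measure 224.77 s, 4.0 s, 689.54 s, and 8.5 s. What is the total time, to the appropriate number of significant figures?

224.77 s + 4.0 s + 689.54 s + 8.5 s = 926.81 s.
Addition/subtraction keeps the fewest decimal places: 224.77 → 2 decimal places, 4.0 → 1 decimal place, 689.54 → 2 decimal places, 8.5 → 1 decimal place; limit is 1.
Rounded to 1 decimal place: 926.8 s.

926.8 s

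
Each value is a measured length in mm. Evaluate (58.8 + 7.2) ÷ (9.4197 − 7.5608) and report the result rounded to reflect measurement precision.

35.5

58.8 + 7.2 = 66.0, limited to 1 d.p. → 3 s.f.; 9.4197 − 7.5608 = 1.8589, limited to 4 d.p. → 5 s.f.
Carrying full precision, 66.0 ÷ 1.8589 = 35.5048684706…; keep min(3, 5) = 3 s.f.
Rounded to 3 significant figures: 35.5.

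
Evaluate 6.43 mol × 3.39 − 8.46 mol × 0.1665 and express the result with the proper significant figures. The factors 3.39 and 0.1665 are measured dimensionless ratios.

20.4 mol

6.43 × 3.39 = 21.7977 → 21.8 mol (3 s.f., last digit at the 10^-1 place).
8.46 × 0.1665 = 1.40859 → 1.41 mol (3 s.f., last digit at the 10^-2 place).
Difference: 20.38911 mol; keep the coarser place, 10^-1.
Result: 20.4 mol.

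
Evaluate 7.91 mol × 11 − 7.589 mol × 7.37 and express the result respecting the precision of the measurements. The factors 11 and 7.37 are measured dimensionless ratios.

7.91 × 11 = 87.01 → 87 mol (2 s.f., last digit at the 10^0 place).
7.589 × 7.37 = 55.93093 → 55.9 mol (3 s.f., last digit at the 10^-1 place).
Difference: 31.07907 mol; keep the coarser place, 10^0.
Result: 31 mol.

31 mol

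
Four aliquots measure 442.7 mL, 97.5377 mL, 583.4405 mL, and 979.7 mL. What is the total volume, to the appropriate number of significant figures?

442.7 mL + 97.5377 mL + 583.4405 mL + 979.7 mL = 2103.3782 mL.
Addition/subtraction keeps the fewest decimal places: 442.7 → 1 decimal place, 97.5377 → 4 decimal places, 583.4405 → 4 decimal places, 979.7 → 1 decimal place; limit is 1.
Rounded to 1 decimal place: 2103.4 mL.

2103.4 mL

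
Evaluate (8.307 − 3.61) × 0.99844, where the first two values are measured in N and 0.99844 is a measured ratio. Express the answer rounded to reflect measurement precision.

8.307 N − 3.61 N = 4.697 N; the difference is limited to 2 decimal places (3 s.f.).
Carrying full precision, 4.697 × 0.99844 = 4.68967268 N; 0.99844 has 5 s.f., so the result keeps min(3, 5) = 3 s.f.
Rounded to 3 significant figures: 4.69 N.

4.69 N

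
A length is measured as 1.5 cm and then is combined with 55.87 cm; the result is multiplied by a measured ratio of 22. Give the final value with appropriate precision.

1.5 cm + 55.87 cm = 57.37 cm; the sum is limited to 1 decimal place (3 s.f.).
Carrying full precision, 57.37 × 22 = 1262.14 cm; 22 has 2 s.f., so the result keeps min(3, 2) = 2 s.f.
Rounded to 2 significant figures: 1.3 × 10³ cm.

1.3 × 10³ cm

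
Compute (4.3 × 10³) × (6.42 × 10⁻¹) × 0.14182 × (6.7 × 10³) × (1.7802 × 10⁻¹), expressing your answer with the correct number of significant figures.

4.7 × 10⁵

(4.3 × 10³) × (6.42 × 10⁻¹) × 0.14182 × (6.7 × 10³) × (1.7802 × 10⁻¹) = 466965.25115…
Multiplication/division keeps the fewest significant figures: 4.3 × 10³ → 2 s.f., 6.42 × 10⁻¹ → 3 s.f., 0.14182 → 5 s.f., 6.7 × 10³ → 2 s.f., 1.7802 × 10⁻¹ → 5 s.f.; limit is 2.
Rounded to 2 significant figures: 4.7 × 10⁵.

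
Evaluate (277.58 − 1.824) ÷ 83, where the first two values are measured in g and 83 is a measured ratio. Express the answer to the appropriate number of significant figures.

277.58 g − 1.824 g = 275.756 g; the difference is limited to 2 decimal places (5 s.f.).
Carrying full precision, 275.756 ÷ 83 = 3.32236144578… g; 83 has 2 s.f., so the result keeps min(5, 2) = 2 s.f.
Rounded to 2 significant figures: 3.3 g.

3.3 g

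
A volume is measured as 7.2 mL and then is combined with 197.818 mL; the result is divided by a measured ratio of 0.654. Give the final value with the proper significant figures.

313 mL

7.2 mL + 197.818 mL = 205.018 mL; the sum is limited to 1 decimal place (4 s.f.).
Carrying full precision, 205.018 ÷ 0.654 = 313.483180428… mL; 0.654 has 3 s.f., so the result keeps min(4, 3) = 3 s.f.
Rounded to 3 significant figures: 313 mL.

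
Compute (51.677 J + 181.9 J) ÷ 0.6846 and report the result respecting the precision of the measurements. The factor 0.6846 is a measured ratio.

341.2 J

51.677 J + 181.9 J = 233.577 J; the sum is limited to 1 decimal place (4 s.f.).
Carrying full precision, 233.577 ÷ 0.6846 = 341.187554777… J; 0.6846 has 4 s.f., so the result keeps min(4, 4) = 4 s.f.
Rounded to 4 significant figures: 341.2 J.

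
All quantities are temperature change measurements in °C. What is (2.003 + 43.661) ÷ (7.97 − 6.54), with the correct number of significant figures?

2.003 + 43.661 = 45.664, limited to 3 d.p. → 5 s.f.; 7.97 − 6.54 = 1.43, limited to 2 d.p. → 3 s.f.
Carrying full precision, 45.664 ÷ 1.43 = 31.9328671329…; keep min(5, 3) = 3 s.f.
Rounded to 3 significant figures: 31.9.

31.9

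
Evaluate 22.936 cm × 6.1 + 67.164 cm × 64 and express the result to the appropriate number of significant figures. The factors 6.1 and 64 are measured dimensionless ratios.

4.4 × 10^3 cm

22.936 × 6.1 = 139.9096 → 1.4 × 10^2 cm (2 s.f., last digit at the 10^1 place).
67.164 × 64 = 4298.496 → 4.3 × 10^3 cm (2 s.f., last digit at the 10^2 place).
Sum: 4438.4056 cm; keep the coarser place, 10^2.
Result: 4.4 × 10^3 cm.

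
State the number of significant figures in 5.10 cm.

3

5.10: trailing zeros after a decimal point are significant.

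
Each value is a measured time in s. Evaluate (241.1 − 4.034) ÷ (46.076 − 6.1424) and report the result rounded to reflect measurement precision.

241.1 − 4.034 = 237.066, limited to 1 d.p. → 4 s.f.; 46.076 − 6.1424 = 39.9336, limited to 3 d.p. → 5 s.f.
Carrying full precision, 237.066 ÷ 39.9336 = 5.93650459763…; keep min(4, 5) = 4 s.f.
Rounded to 4 significant figures: 5.937.

5.937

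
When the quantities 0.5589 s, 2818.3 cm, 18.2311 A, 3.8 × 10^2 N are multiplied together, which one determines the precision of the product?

0.5589 s → 4 s.f.; 2818.3 cm → 5 s.f.; 18.2311 A → 6 s.f.; 3.8 × 10^2 N → 2 s.f.
The fewest is 2 significant figures, from 3.8 × 10^2 N.

3.8 × 10^2 N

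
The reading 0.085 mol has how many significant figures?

0.085: leading zeros are not significant.

2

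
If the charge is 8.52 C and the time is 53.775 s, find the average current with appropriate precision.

1.58 × 10⁻¹ A

average current = 8.52 C ÷ 53.775 s = 0.158437935844… A.
8.52 has 3 significant figures; 53.775 has 5.
Division/multiplication keeps the fewest: 3 significant figures.
Rounded: 1.58 × 10⁻¹ A.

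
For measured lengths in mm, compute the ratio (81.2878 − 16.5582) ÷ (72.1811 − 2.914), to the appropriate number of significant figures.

0.93449

81.2878 − 16.5582 = 64.7296, limited to 4 d.p. → 6 s.f.; 72.1811 − 2.914 = 69.2671, limited to 3 d.p. → 5 s.f.
Carrying full precision, 64.7296 ÷ 69.2671 = 0.934492710103…; keep min(6, 5) = 5 s.f.
Rounded to 5 significant figures: 0.93449.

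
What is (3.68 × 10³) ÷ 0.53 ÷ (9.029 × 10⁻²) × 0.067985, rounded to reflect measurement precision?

5.2 × 10³

(3.68 × 10³) ÷ 0.53 ÷ (9.029 × 10⁻²) × 0.067985 = 5228.11820194…
Multiplication/division keeps the fewest significant figures: 3.68 × 10³ → 3 s.f., 0.53 → 2 s.f., 9.029 × 10⁻² → 4 s.f., 0.067985 → 5 s.f.; limit is 2.
Rounded to 2 significant figures: 5.2 × 10³.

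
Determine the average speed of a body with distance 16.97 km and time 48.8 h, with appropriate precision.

0.348 km/h

average speed = 16.97 km ÷ 48.8 h = 0.347745901639… km/h.
16.97 has 4 significant figures; 48.8 has 3.
Division/multiplication keeps the fewest: 3 significant figures.
Rounded: 0.348 km/h.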